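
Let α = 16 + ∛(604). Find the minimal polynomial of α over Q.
m_α(x) = x^3 - 48x^2 + 768x - 4700

Set β = α - 16 = ∛(604), so β^3 = 604. Then (α - 16)^3 - 604 = 0, i.e. α is a root of g(x) = (x - 16)^3 - 604 = x^3 - 48x^2 + 768x - 4700. Since g(x) = h(x - 16) where h(x) = x^3 - 604, and h is irreducible over Q (because 604 is not a perfect cube, so h has no rational root, and a monic cubic with no rational root is irreducible), g is also irreducible (irreducibility is preserved under the substitution x → x - 16). Hence m_α(x) = x^3 - 48x^2 + 768x - 4700.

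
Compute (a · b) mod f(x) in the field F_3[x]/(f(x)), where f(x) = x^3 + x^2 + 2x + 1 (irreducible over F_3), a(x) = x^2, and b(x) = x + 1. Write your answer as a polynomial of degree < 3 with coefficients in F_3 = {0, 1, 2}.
a · b ≡ x + 2 (mod f(x))

Multiply in F_3[x]: a(x)·b(x) = (x^2)·(x + 1) = x^3 + x^2. This has degree ≥ 3, so divide by f(x) over F_3: x^3 + x^2 = (1)·(x^3 + x^2 + 2x + 1) + (x + 2). Hence a·b ≡ x + 2 (mod f). (F_3[x]/(f) is a field with 3^3 = 27 elements since f is irreducible of degree 3.)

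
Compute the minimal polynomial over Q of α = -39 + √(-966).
m_α(x) = x^2 + 78x + 2487

From α + 39 = √(-966), squaring gives (α + 39)^2 = -966, i.e. α^2 + 78α + 1521 = -966, so α^2 + 78α + 2487 = 0. The discriminant of x^2 + 78x + 2487 is (78)^2 - 4·(2487) = 6084 - 9948 = -3864, and 4·(-966) is not a perfect square in Q since -966 is squarefree and ≠ 1. Hence x^2 + 78x + 2487 is irreducible over Q and is the minimal polynomial of α.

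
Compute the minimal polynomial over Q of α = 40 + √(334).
m_α(x) = x^2 - 80x + 1266

From α - 40 = √(334), squaring gives (α - 40)^2 = 334, i.e. α^2 - 80α + 1600 = 334, so α^2 - 80α + 1266 = 0. The discriminant of x^2 - 80x + 1266 is (-80)^2 - 4·(1266) = 6400 - 5064 = 1336, and 4·(334) is not a perfect square in Q since 334 is squarefree and ≠ 1. Hence x^2 - 80x + 1266 is irreducible over Q and is the minimal polynomial of α.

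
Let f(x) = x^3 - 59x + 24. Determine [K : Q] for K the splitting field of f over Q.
[K : Q] = 6

By the rational root test, any rational root of the monic integer polynomial f(x) = x^3 - 59x + 24 must be an integer dividing the constant term 24, i.e. one of ±{1, 2, 3, 4, 6, 8, 12, 24}. Evaluating: f(1) = -34, f(-1) = 82, f(2) = -86, f(-2) = 134, f(3) = -126, f(-3) = 174, f(4) = -148, f(-4) = 196, f(6) = -114, f(-6) = 162, f(8) = 64, f(-8) = -16, f(12) = 1044, f(-12) = -996, f(24) = 12432, f(-24) = -12384; none is 0, so f has no rational root and is therefore irreducible over Q (a cubic with no linear factor over a field is irreducible). For an irreducible cubic, the Galois group is A_3 or S_3 according as the discriminant disc(f) = -4a^3 - 27b^2 = -4·(-59)^3 - 27·(24)^2 = 805964 is or is not a square in Q. Here disc(f) = 805964 is not a perfect square in Q, so the Galois group of f over Q is not contained in A_3 and must be all of S_3. The splitting field has degree |S_3| = 6 over Q, so [K : Q] = 6.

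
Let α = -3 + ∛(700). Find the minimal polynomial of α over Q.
m_α(x) = x^3 + 9x^2 + 27x - 673

Set β = α + 3 = ∛(700), so β^3 = 700. Then (α + 3)^3 - 700 = 0, i.e. α is a root of g(x) = (x + 3)^3 - 700 = x^3 + 9x^2 + 27x - 673. Since g(x) = h(x + 3) where h(x) = x^3 - 700, and h is irreducible over Q (because 700 is not a perfect cube, so h has no rational root, and a monic cubic with no rational root is irreducible), g is also irreducible (irreducibility is preserved under the substitution x → x + 3). Hence m_α(x) = x^3 + 9x^2 + 27x - 673.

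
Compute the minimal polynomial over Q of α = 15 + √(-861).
m_α(x) = x^2 - 30x + 1086

From α - 15 = √(-861), squaring gives (α - 15)^2 = -861, i.e. α^2 - 30α + 225 = -861, so α^2 - 30α + 1086 = 0. The discriminant of x^2 - 30x + 1086 is (-30)^2 - 4·(1086) = 900 - 4344 = -3444, and 4·(-861) is not a perfect square in Q since -861 is squarefree and ≠ 1. Hence x^2 - 30x + 1086 is irreducible over Q and is the minimal polynomial of α.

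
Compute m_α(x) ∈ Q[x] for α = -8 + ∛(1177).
m_α(x) = x^3 + 24x^2 + 192x - 665

Set β = α + 8 = ∛(1177), so β^3 = 1177. Then (α + 8)^3 - 1177 = 0, i.e. α is a root of g(x) = (x + 8)^3 - 1177 = x^3 + 24x^2 + 192x - 665. Since g(x) = h(x + 8) where h(x) = x^3 - 1177, and h is irreducible over Q (because 1177 is not a perfect cube, so h has no rational root, and a monic cubic with no rational root is irreducible), g is also irreducible (irreducibility is preserved under the substitution x → x + 8). Hence m_α(x) = x^3 + 24x^2 + 192x - 665.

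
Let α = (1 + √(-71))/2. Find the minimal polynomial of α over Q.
m_α(x) = x^2 - x + 18

From 2α - 1 = √(-71), squaring gives (2α - 1)^2 = -71, i.e. 4α^2 - 4α + 1 = -71, so α^2 - α + (1 + 71)/4 = 0. Since -71 ≡ 1 (mod 4), (1 + 71)/4 = 18 ∈ Z. The polynomial x^2 - x + 18 has discriminant 1 - 4·(18) = -71, which is not a perfect square in Q (d = -71 is squarefree and ≠ 1), so x^2 - x + 18 is irreducible over Q. It is the minimal polynomial of α.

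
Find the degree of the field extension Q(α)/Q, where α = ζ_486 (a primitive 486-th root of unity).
[Q(α):Q] = 162

The minimal polynomial of ζ_486 over Q is the 486-th cyclotomic polynomial Φ_486(x), which is irreducible over Q and has degree φ(486) = 162. Hence [Q(α):Q] = φ(486) = 162.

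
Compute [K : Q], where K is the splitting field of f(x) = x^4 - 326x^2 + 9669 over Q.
[K : Q] = 4

Solving the quadratic in x^2: x^2 = (326 ± √(326^2 - 4·9669))/2 = (326 ± √67600)/2 = (326 ± 260)/2, giving x^2 = 33 or x^2 = 293. So f(x) = (x^2 - 33)(x^2 - 293) and the roots of f are ±√33, ±√293. Hence the splitting field is K = Q(√33, √293). Since 33 and 293 are distinct squarefree integers > 1, their product 9669 is not a perfect square, so √293 ∉ Q(√33). By the tower law [K:Q] = [Q(√33,√293):Q(√33)] · [Q(√33):Q] = 2 · 2 = 4.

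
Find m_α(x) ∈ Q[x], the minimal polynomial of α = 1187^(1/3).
m_α(x) = x^3 - 1187

α satisfies α^3 = 1187, so x^3 - 1187 annihilates α. By the rational root test, a rational root p/q (in lowest terms) of x^3 - 1187 would satisfy p^3 = 1187 q^3, forcing q = 1 and p^3 = 1187; but 1187 is not a perfect cube, contradiction. A monic cubic over Q with no rational root is irreducible (any nontrivial factorization would include a linear factor). Hence x^3 - 1187 is the minimal polynomial of α, and in particular [Q(α):Q] = 3.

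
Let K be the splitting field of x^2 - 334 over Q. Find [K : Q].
[K : Q] = 2

f(x) = x^2 - 334 factors as (x - √334)(x + √334). The splitting field is K = Q(√334). Since 334 is squarefree and > 1, it is not a perfect square, so x^2 - 334 is irreducible over Q and [Q(√334) : Q] = 2. Hence [K : Q] = 2.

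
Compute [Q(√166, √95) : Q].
[Q(√166, √95) : Q] = 4

[Q(√166):Q] = 2 (min poly x^2 - 166, irreducible since 166 is squarefree > 1). For the top step, suppose √95 ∈ Q(√166), say √95 = c + d√166 with c, d ∈ Q. Squaring: 95 = c^2 + 166d^2 + 2cd√166. Since √166 ∉ Q this forces 2cd = 0. If d = 0 then √95 = c ∈ Q, contradicting 95 squarefree > 1. If c = 0 then 95 = 166d^2, so 166·95 = (166d)^2 is a perfect square in Q — but 166·95 = 15770 is not a perfect square (since 166 and 95 are distinct squarefree integers). Contradiction. Hence √95 ∉ Q(√166), so x^2 - 95 stays irreducible over Q(√166) and [Q(√166, √95) : Q(√166)] = 2. By the tower law, [Q(√166, √95) : Q] = 2 · 2 = 4.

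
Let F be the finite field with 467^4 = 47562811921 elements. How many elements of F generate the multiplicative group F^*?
There are φ(47562811920) = 11494490112 primitive elements

F_q^* is cyclic of order q - 1 = 47562811920. A cyclic group of order m has exactly φ(m) generators. Here m = 47562811920 = 2^4 · 3^2 · 5 · 13 · 113 · 193 · 233, so the number of primitive elements is φ(47562811920) = 11494490112.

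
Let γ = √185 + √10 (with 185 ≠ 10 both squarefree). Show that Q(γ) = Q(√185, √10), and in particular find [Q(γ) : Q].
[Q(γ) : Q] = 4 (equivalently, Q(γ) = Q(√185, √10))

Obviously Q(γ) ⊆ Q(√185, √10), and [Q(√185, √10):Q] = 4 (since 185, 10 are distinct squarefree integers > 1 with 1850 not a perfect square). To show equality we compute the minimal polynomial of γ. From γ = √185 + √10: γ^2 = 185 + 2√(1850) + 10 = 195 + 2√(1850), so γ^2 - 195 = 2√(1850); squaring, (γ^2 - 195)^2 = 4·1850, i.e. γ^4 - 390γ^2 + 38025 - 7400 = 0, i.e. γ^4 - 390γ^2 + 30625 = 0. So γ is a root of x^4 - 390x^2 + 30625. This polynomial is irreducible over Q: it has no rational root (each ±√185 ± √10 is irrational), and any factorization into two quadratics over Q would force √(1850) ∈ Q (pairing opposite roots) or √185, √10 ∈ Q (other pairings), all impossible. Hence [Q(γ):Q] = 4 = [Q(√185, √10):Q], so Q(γ) = Q(√185, √10).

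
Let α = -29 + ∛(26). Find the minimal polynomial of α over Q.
m_α(x) = x^3 + 87x^2 + 2523x + 24363

Set β = α + 29 = ∛(26), so β^3 = 26. Then (α + 29)^3 - 26 = 0, i.e. α is a root of g(x) = (x + 29)^3 - 26 = x^3 + 87x^2 + 2523x + 24363. Since g(x) = h(x + 29) where h(x) = x^3 - 26, and h is irreducible over Q (because 26 is not a perfect cube, so h has no rational root, and a monic cubic with no rational root is irreducible), g is also irreducible (irreducibility is preserved under the substitution x → x + 29). Hence m_α(x) = x^3 + 87x^2 + 2523x + 24363.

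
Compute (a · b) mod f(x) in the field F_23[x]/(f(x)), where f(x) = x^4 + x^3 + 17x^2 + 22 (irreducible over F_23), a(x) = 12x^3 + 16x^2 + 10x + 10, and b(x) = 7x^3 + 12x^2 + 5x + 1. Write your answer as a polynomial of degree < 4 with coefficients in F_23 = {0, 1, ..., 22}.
a · b ≡ 16x^3 + 8x^2 + 2x + 20 (mod f(x))

Multiply in F_23[x]: a(x)·b(x) = (12x^3 + 16x^2 + 10x + 10)·(7x^3 + 12x^2 + 5x + 1) = 15x^6 + 3x^5 + 6x^3 + 2x^2 + 14x + 10. This has degree ≥ 4, so divide by f(x) over F_23: 15x^6 + 3x^5 + 6x^3 + 2x^2 + 14x + 10 = (15x^2 + 11x + 10)·(x^4 + x^3 + 17x^2 + 22) + (16x^3 + 8x^2 + 2x + 20). Hence a·b ≡ 16x^3 + 8x^2 + 2x + 20 (mod f). (F_23[x]/(f) is a field with 23^4 = 279841 elements since f is irreducible of degree 4.)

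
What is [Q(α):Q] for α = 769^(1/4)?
[Q(α):Q] = 4

α is a root of x^4 - 769. By Eisenstein's criterion at the prime p = 769 (which divides the constant term 769 but p^2 = 591361 does not, since 769 is squarefree), x^4 - 769 is irreducible over Q. Hence [Q(α):Q] = 4.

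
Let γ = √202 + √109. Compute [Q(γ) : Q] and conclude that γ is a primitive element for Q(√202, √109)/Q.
[Q(γ) : Q] = 4 (equivalently, Q(γ) = Q(√202, √109))

Obviously Q(γ) ⊆ Q(√202, √109), and [Q(√202, √109):Q] = 4 (since 202, 109 are distinct squarefree integers > 1 with 22018 not a perfect square). To show equality we compute the minimal polynomial of γ. From γ = √202 + √109: γ^2 = 202 + 2√(22018) + 109 = 311 + 2√(22018), so γ^2 - 311 = 2√(22018); squaring, (γ^2 - 311)^2 = 4·22018, i.e. γ^4 - 622γ^2 + 96721 - 88072 = 0, i.e. γ^4 - 622γ^2 + 8649 = 0. So γ is a root of x^4 - 622x^2 + 8649. This polynomial is irreducible over Q: it has no rational root (each ±√202 ± √109 is irrational), and any factorization into two quadratics over Q would force √(22018) ∈ Q (pairing opposite roots) or √202, √109 ∈ Q (other pairings), all impossible. Hence [Q(γ):Q] = 4 = [Q(√202, √109):Q], so Q(γ) = Q(√202, √109).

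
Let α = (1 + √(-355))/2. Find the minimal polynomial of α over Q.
m_α(x) = x^2 - x + 89

From 2α - 1 = √(-355), squaring gives (2α - 1)^2 = -355, i.e. 4α^2 - 4α + 1 = -355, so α^2 - α + (1 + 355)/4 = 0. Since -355 ≡ 1 (mod 4), (1 + 355)/4 = 89 ∈ Z. The polynomial x^2 - x + 89 has discriminant 1 - 4·(89) = -355, which is not a perfect square in Q (d = -355 is squarefree and ≠ 1), so x^2 - x + 89 is irreducible over Q. It is the minimal polynomial of α.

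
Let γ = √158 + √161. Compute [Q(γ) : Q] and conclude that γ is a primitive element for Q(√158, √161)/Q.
[Q(γ) : Q] = 4 (equivalently, Q(γ) = Q(√158, √161))

Obviously Q(γ) ⊆ Q(√158, √161), and [Q(√158, √161):Q] = 4 (since 158, 161 are distinct squarefree integers > 1 with 25438 not a perfect square). To show equality we compute the minimal polynomial of γ. From γ = √158 + √161: γ^2 = 158 + 2√(25438) + 161 = 319 + 2√(25438), so γ^2 - 319 = 2√(25438); squaring, (γ^2 - 319)^2 = 4·25438, i.e. γ^4 - 638γ^2 + 101761 - 101752 = 0, i.e. γ^4 - 638γ^2 + 9 = 0. So γ is a root of x^4 - 638x^2 + 9. This polynomial is irreducible over Q: it has no rational root (each ±√158 ± √161 is irrational), and any factorization into two quadratics over Q would force √(25438) ∈ Q (pairing opposite roots) or √158, √161 ∈ Q (other pairings), all impossible. Hence [Q(γ):Q] = 4 = [Q(√158, √161):Q], so Q(γ) = Q(√158, √161).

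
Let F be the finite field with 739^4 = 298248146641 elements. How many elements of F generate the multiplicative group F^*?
There are φ(298248146640) = 75495628800 primitive elements

F_q^* is cyclic of order q - 1 = 298248146640. A cyclic group of order m has exactly φ(m) generators. Here m = 298248146640 = 2^4 · 3^2 · 5 · 37 · 41 · 273061, so the number of primitive elements is φ(298248146640) = 75495628800.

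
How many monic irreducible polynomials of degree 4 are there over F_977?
There are 227781164328 monic irreducible polynomials of degree 4 over F_977

Each element of F_{977^4} that lies in no proper subfield is a root of exactly one monic irreducible of degree 4 over F_977, and each such polynomial has 4 distinct roots in F_{977^4}. By Möbius inversion the count is N_977(4) = (1/4) Σ_{d|4} μ(4/d) · 977^d = (1/4)(μ(4)·977^1 + μ(2)·977^2 + μ(1)·977^4) = 911124657312/4 = 227781164328.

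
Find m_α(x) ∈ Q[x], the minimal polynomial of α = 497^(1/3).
m_α(x) = x^3 - 497

α satisfies α^3 = 497, so x^3 - 497 annihilates α. By the rational root test, a rational root p/q (in lowest terms) of x^3 - 497 would satisfy p^3 = 497 q^3, forcing q = 1 and p^3 = 497; but 497 is not a perfect cube, contradiction. A monic cubic over Q with no rational root is irreducible (any nontrivial factorization would include a linear factor). Hence x^3 - 497 is the minimal polynomial of α, and in particular [Q(α):Q] = 3.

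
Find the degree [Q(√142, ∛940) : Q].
[Q(√142, ∛940) : Q] = 6

Let L = Q(√142, ∛940). Since Q(√142) ⊂ L and [Q(√142):Q] = 2, the tower law gives 2 | [L:Q]. Likewise Q(∛940) ⊂ L with [Q(∛940):Q] = 3 (because 940 is not a perfect cube), so 3 | [L:Q]. As gcd(2,3) = 1, [L:Q] is divisible by 6. Conversely L is generated over Q by √142 and ∛940, so [L:Q] ≤ 2·3 = 6. Therefore [Q(√142, ∛940) : Q] = 6.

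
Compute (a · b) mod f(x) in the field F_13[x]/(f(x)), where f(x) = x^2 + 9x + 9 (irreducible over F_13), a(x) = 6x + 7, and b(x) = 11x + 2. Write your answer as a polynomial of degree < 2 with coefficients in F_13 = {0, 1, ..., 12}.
a · b ≡ 2x + 5 (mod f(x))

Multiply in F_13[x]: a(x)·b(x) = (6x + 7)·(11x + 2) = x^2 + 11x + 1. This has degree ≥ 2, so divide by f(x) over F_13: x^2 + 11x + 1 = (1)·(x^2 + 9x + 9) + (2x + 5). Hence a·b ≡ 2x + 5 (mod f). (F_13[x]/(f) is a field with 13^2 = 169 elements since f is irreducible of degree 2.)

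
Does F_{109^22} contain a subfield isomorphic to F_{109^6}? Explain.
No: F_{109^6} is not a subfield of F_{109^22}

F_{p^m} embeds in F_{p^n} iff m | n. Here 6 ∤ 22 (since 22 = 3·6 + 4 with remainder 4 ≠ 0), so F_{109^6} is not a subfield of F_{109^22}. Equivalently: if it were, the tower law would give 6 = [F_{109^6}:F_109] dividing [F_{109^22}:F_109] = 22, contradiction.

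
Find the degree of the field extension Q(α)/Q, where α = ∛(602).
[Q(α):Q] = 3

The minimal polynomial of α is x^3 - 602, irreducible over Q since 602 is not a perfect cube (so x^3 - 602 has no rational root). Hence [Q(α):Q] = deg(m_α) = 3.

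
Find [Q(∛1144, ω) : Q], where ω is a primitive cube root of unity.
[Q(∛1144, ω) : Q] = 6

[Q(∛1144):Q] = 3 (min poly x^3 - 1144, irreducible since 1144 is not a perfect cube). [Q(ω):Q] = 2 (min poly x^2 + x + 1). Since Q(∛1144) ⊂ R and ω ∉ R, we have ω ∉ Q(∛1144), so x^2 + x + 1 remains irreducible over Q(∛1144) and [Q(∛1144, ω) : Q(∛1144)] = 2. By the tower law, [Q(∛1144, ω) : Q] = 3 · 2 = 6. (In fact Q(∛1144, ω) is the splitting field of x^3 - 1144 over Q.)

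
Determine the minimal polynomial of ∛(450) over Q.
m_α(x) = x^3 - 450

α satisfies α^3 = 450, so x^3 - 450 annihilates α. By the rational root test, a rational root p/q (in lowest terms) of x^3 - 450 would satisfy p^3 = 450 q^3, forcing q = 1 and p^3 = 450; but 450 is not a perfect cube, contradiction. A monic cubic over Q with no rational root is irreducible (any nontrivial factorization would include a linear factor). Hence x^3 - 450 is the minimal polynomial of α, and in particular [Q(α):Q] = 3.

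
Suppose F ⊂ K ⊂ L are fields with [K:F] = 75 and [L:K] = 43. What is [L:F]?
[L:F] = 3225

The tower law says that for any tower of field extensions F ⊂ K ⊂ L with finite degrees, [L:F] = [L:K] · [K:F]. Here this gives [L:F] = 43 · 75 = 3225.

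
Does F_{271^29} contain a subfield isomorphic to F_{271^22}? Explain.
No: F_{271^22} is not a subfield of F_{271^29}

F_{p^m} embeds in F_{p^n} iff m | n. Here 22 ∤ 29 (since 29 = 1·22 + 7 with remainder 7 ≠ 0), so F_{271^22} is not a subfield of F_{271^29}. Equivalently: if it were, the tower law would give 22 = [F_{271^22}:F_271] dividing [F_{271^29}:F_271] = 29, contradiction.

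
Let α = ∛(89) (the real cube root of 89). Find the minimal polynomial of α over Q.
m_α(x) = x^3 - 89

α satisfies α^3 = 89, so x^3 - 89 annihilates α. By the rational root test, a rational root p/q (in lowest terms) of x^3 - 89 would satisfy p^3 = 89 q^3, forcing q = 1 and p^3 = 89; but 89 is not a perfect cube, contradiction. A monic cubic over Q with no rational root is irreducible (any nontrivial factorization would include a linear factor). Hence x^3 - 89 is the minimal polynomial of α, and in particular [Q(α):Q] = 3.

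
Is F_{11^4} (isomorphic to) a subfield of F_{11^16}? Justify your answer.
Yes: F_{11^4} is a subfield of F_{11^16}

F_{p^m} embeds in F_{p^n} iff m | n (since F_{p^n} is the splitting field of x^(p^n) - x, and F_{p^m} ⊂ F_{p^n} forces p^n to be a power of p^m, i.e. m | n; conversely if m | n then every root of x^(p^m) - x is a root of x^(p^n) - x). Here 4 | 16 (since 16 = 4·4), so F_{11^4} is a subfield of F_{11^16}, and [F_{11^16} : F_{11^4}] = 16/4 = 4.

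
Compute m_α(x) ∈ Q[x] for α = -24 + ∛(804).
m_α(x) = x^3 + 72x^2 + 1728x + 13020

Set β = α + 24 = ∛(804), so β^3 = 804. Then (α + 24)^3 - 804 = 0, i.e. α is a root of g(x) = (x + 24)^3 - 804 = x^3 + 72x^2 + 1728x + 13020. Since g(x) = h(x + 24) where h(x) = x^3 - 804, and h is irreducible over Q (because 804 is not a perfect cube, so h has no rational root, and a monic cubic with no rational root is irreducible), g is also irreducible (irreducibility is preserved under the substitution x → x + 24). Hence m_α(x) = x^3 + 72x^2 + 1728x + 13020.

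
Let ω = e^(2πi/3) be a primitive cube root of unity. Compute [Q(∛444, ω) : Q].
[Q(∛444, ω) : Q] = 6

[Q(∛444):Q] = 3 (min poly x^3 - 444, irreducible since 444 is not a perfect cube). [Q(ω):Q] = 2 (min poly x^2 + x + 1). Since Q(∛444) ⊂ R and ω ∉ R, we have ω ∉ Q(∛444), so x^2 + x + 1 remains irreducible over Q(∛444) and [Q(∛444, ω) : Q(∛444)] = 2. By the tower law, [Q(∛444, ω) : Q] = 3 · 2 = 6. (In fact Q(∛444, ω) is the splitting field of x^3 - 444 over Q.)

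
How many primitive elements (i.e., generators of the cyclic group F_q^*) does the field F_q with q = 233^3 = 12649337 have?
There are φ(12649336) = 5233536 primitive elements

F_q^* is cyclic of order q - 1 = 12649336. A cyclic group of order m has exactly φ(m) generators. Here m = 12649336 = 2^3 · 7 · 29 · 7789, so the number of primitive elements is φ(12649336) = 5233536.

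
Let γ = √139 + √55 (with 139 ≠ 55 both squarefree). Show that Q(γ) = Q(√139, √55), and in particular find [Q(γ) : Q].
[Q(γ) : Q] = 4 (equivalently, Q(γ) = Q(√139, √55))

Obviously Q(γ) ⊆ Q(√139, √55), and [Q(√139, √55):Q] = 4 (since 139, 55 are distinct squarefree integers > 1 with 7645 not a perfect square). To show equality we compute the minimal polynomial of γ. From γ = √139 + √55: γ^2 = 139 + 2√(7645) + 55 = 194 + 2√(7645), so γ^2 - 194 = 2√(7645); squaring, (γ^2 - 194)^2 = 4·7645, i.e. γ^4 - 388γ^2 + 37636 - 30580 = 0, i.e. γ^4 - 388γ^2 + 7056 = 0. So γ is a root of x^4 - 388x^2 + 7056. This polynomial is irreducible over Q: it has no rational root (each ±√139 ± √55 is irrational), and any factorization into two quadratics over Q would force √(7645) ∈ Q (pairing opposite roots) or √139, √55 ∈ Q (other pairings), all impossible. Hence [Q(γ):Q] = 4 = [Q(√139, √55):Q], so Q(γ) = Q(√139, √55).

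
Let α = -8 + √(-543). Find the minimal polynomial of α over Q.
m_α(x) = x^2 + 16x + 607

From α + 8 = √(-543), squaring gives (α + 8)^2 = -543, i.e. α^2 + 16α + 64 = -543, so α^2 + 16α + 607 = 0. The discriminant of x^2 + 16x + 607 is (16)^2 - 4·(607) = 256 - 2428 = -2172, and 4·(-543) is not a perfect square in Q since -543 is squarefree and ≠ 1. Hence x^2 + 16x + 607 is irreducible over Q and is the minimal polynomial of α.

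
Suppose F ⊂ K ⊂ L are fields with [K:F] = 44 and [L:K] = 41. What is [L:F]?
[L:F] = 1804

The tower law says that for any tower of field extensions F ⊂ K ⊂ L with finite degrees, [L:F] = [L:K] · [K:F]. Here this gives [L:F] = 41 · 44 = 1804.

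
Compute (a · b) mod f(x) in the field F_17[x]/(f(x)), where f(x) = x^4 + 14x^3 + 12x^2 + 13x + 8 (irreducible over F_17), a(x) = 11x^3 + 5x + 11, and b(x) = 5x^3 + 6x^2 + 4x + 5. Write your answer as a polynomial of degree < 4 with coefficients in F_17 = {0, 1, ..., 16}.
a · b ≡ 2x^3 + 9x^2 + 6x + 4 (mod f(x))

Multiply in F_17[x]: a(x)·b(x) = (11x^3 + 5x + 11)·(5x^3 + 6x^2 + 4x + 5) = 4x^6 + 15x^5 + x^4 + 4x^3 + x^2 + x + 4. This has degree ≥ 4, so divide by f(x) over F_17: 4x^6 + 15x^5 + x^4 + 4x^3 + x^2 + x + 4 = (4x^2 + 10x)·(x^4 + 14x^3 + 12x^2 + 13x + 8) + (2x^3 + 9x^2 + 6x + 4). Hence a·b ≡ 2x^3 + 9x^2 + 6x + 4 (mod f). (F_17[x]/(f) is a field with 17^4 = 83521 elements since f is irreducible of degree 4.)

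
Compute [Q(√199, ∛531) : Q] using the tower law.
[Q(√199, ∛531) : Q] = 6

Let L = Q(√199, ∛531). Since Q(√199) ⊂ L and [Q(√199):Q] = 2, the tower law gives 2 | [L:Q]. Likewise Q(∛531) ⊂ L with [Q(∛531):Q] = 3 (because 531 is not a perfect cube), so 3 | [L:Q]. As gcd(2,3) = 1, [L:Q] is divisible by 6. Conversely L is generated over Q by √199 and ∛531, so [L:Q] ≤ 2·3 = 6. Therefore [Q(√199, ∛531) : Q] = 6.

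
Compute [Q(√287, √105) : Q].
[Q(√287, √105) : Q] = 4

[Q(√287):Q] = 2 (min poly x^2 - 287, irreducible since 287 is squarefree > 1). For the top step, suppose √105 ∈ Q(√287), say √105 = c + d√287 with c, d ∈ Q. Squaring: 105 = c^2 + 287d^2 + 2cd√287. Since √287 ∉ Q this forces 2cd = 0. If d = 0 then √105 = c ∈ Q, contradicting 105 squarefree > 1. If c = 0 then 105 = 287d^2, so 287·105 = (287d)^2 is a perfect square in Q — but 287·105 = 30135 is not a perfect square (since 287 and 105 are distinct squarefree integers). Contradiction. Hence √105 ∉ Q(√287), so x^2 - 105 stays irreducible over Q(√287) and [Q(√287, √105) : Q(√287)] = 2. By the tower law, [Q(√287, √105) : Q] = 2 · 2 = 4.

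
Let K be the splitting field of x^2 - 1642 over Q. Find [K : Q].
[K : Q] = 2

f(x) = x^2 - 1642 factors as (x - √1642)(x + √1642). The splitting field is K = Q(√1642). Since 1642 is squarefree and > 1, it is not a perfect square, so x^2 - 1642 is irreducible over Q and [Q(√1642) : Q] = 2. Hence [K : Q] = 2.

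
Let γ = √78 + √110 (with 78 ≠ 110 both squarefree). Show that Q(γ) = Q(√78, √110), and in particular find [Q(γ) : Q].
[Q(γ) : Q] = 4 (equivalently, Q(γ) = Q(√78, √110))

Obviously Q(γ) ⊆ Q(√78, √110), and [Q(√78, √110):Q] = 4 (since 78, 110 are distinct squarefree integers > 1 with 8580 not a perfect square). To show equality we compute the minimal polynomial of γ. From γ = √78 + √110: γ^2 = 78 + 2√(8580) + 110 = 188 + 2√(8580), so γ^2 - 188 = 2√(8580); squaring, (γ^2 - 188)^2 = 4·8580, i.e. γ^4 - 376γ^2 + 35344 - 34320 = 0, i.e. γ^4 - 376γ^2 + 1024 = 0. So γ is a root of x^4 - 376x^2 + 1024. This polynomial is irreducible over Q: it has no rational root (each ±√78 ± √110 is irrational), and any factorization into two quadratics over Q would force √(8580) ∈ Q (pairing opposite roots) or √78, √110 ∈ Q (other pairings), all impossible. Hence [Q(γ):Q] = 4 = [Q(√78, √110):Q], so Q(γ) = Q(√78, √110).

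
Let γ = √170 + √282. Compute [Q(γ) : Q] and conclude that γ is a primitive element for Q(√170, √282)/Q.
[Q(γ) : Q] = 4 (equivalently, Q(γ) = Q(√170, √282))

Obviously Q(γ) ⊆ Q(√170, √282), and [Q(√170, √282):Q] = 4 (since 170, 282 are distinct squarefree integers > 1 with 47940 not a perfect square). To show equality we compute the minimal polynomial of γ. From γ = √170 + √282: γ^2 = 170 + 2√(47940) + 282 = 452 + 2√(47940), so γ^2 - 452 = 2√(47940); squaring, (γ^2 - 452)^2 = 4·47940, i.e. γ^4 - 904γ^2 + 204304 - 191760 = 0, i.e. γ^4 - 904γ^2 + 12544 = 0. So γ is a root of x^4 - 904x^2 + 12544. This polynomial is irreducible over Q: it has no rational root (each ±√170 ± √282 is irrational), and any factorization into two quadratics over Q would force √(47940) ∈ Q (pairing opposite roots) or √170, √282 ∈ Q (other pairings), all impossible. Hence [Q(γ):Q] = 4 = [Q(√170, √282):Q], so Q(γ) = Q(√170, √282).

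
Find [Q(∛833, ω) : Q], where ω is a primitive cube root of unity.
[Q(∛833, ω) : Q] = 6

[Q(∛833):Q] = 3 (min poly x^3 - 833, irreducible since 833 is not a perfect cube). [Q(ω):Q] = 2 (min poly x^2 + x + 1). Since Q(∛833) ⊂ R and ω ∉ R, we have ω ∉ Q(∛833), so x^2 + x + 1 remains irreducible over Q(∛833) and [Q(∛833, ω) : Q(∛833)] = 2. By the tower law, [Q(∛833, ω) : Q] = 3 · 2 = 6. (In fact Q(∛833, ω) is the splitting field of x^3 - 833 over Q.)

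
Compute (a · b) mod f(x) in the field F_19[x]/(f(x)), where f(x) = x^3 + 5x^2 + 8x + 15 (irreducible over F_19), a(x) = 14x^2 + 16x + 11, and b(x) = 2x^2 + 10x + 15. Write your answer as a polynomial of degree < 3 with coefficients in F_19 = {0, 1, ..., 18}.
a · b ≡ 8x^2 + 16x + 8 (mod f(x))

Multiply in F_19[x]: a(x)·b(x) = (14x^2 + 16x + 11)·(2x^2 + 10x + 15) = 9x^4 + x^3 + 12x^2 + 8x + 13. This has degree ≥ 3, so divide by f(x) over F_19: 9x^4 + x^3 + 12x^2 + 8x + 13 = (9x + 13)·(x^3 + 5x^2 + 8x + 15) + (8x^2 + 16x + 8). Hence a·b ≡ 8x^2 + 16x + 8 (mod f). (F_19[x]/(f) is a field with 19^3 = 6859 elements since f is irreducible of degree 3.)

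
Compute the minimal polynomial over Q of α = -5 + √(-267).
m_α(x) = x^2 + 10x + 292

From α + 5 = √(-267), squaring gives (α + 5)^2 = -267, i.e. α^2 + 10α + 25 = -267, so α^2 + 10α + 292 = 0. The discriminant of x^2 + 10x + 292 is (10)^2 - 4·(292) = 100 - 1168 = -1068, and 4·(-267) is not a perfect square in Q since -267 is squarefree and ≠ 1. Hence x^2 + 10x + 292 is irreducible over Q and is the minimal polynomial of α.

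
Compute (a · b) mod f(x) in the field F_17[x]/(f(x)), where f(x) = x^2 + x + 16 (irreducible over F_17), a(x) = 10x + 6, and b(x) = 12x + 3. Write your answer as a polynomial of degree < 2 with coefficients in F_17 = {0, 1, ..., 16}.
a · b ≡ 16x + 2 (mod f(x))

Multiply in F_17[x]: a(x)·b(x) = (10x + 6)·(12x + 3) = x^2 + 1. This has degree ≥ 2, so divide by f(x) over F_17: x^2 + 1 = (1)·(x^2 + x + 16) + (16x + 2). Hence a·b ≡ 16x + 2 (mod f). (F_17[x]/(f) is a field with 17^2 = 289 elements since f is irreducible of degree 2.)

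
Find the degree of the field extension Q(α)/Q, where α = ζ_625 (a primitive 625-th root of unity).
[Q(α):Q] = 500

The minimal polynomial of ζ_625 over Q is the 625-th cyclotomic polynomial Φ_625(x), which is irreducible over Q and has degree φ(625) = 500. Hence [Q(α):Q] = φ(625) = 500.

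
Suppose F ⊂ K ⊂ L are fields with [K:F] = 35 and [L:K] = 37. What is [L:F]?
[L:F] = 1295

The tower law says that for any tower of field extensions F ⊂ K ⊂ L with finite degrees, [L:F] = [L:K] · [K:F]. Here this gives [L:F] = 37 · 35 = 1295.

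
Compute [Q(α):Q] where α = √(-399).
[Q(α):Q] = 2

[Q(α):Q] equals the degree of the minimal polynomial of α. Here α^2 = -399 and x^2 + 399 is irreducible (d = -399 is squarefree, ≠ 1, hence not a square), so deg(m_α) = 2. Thus [Q(α):Q] = 2.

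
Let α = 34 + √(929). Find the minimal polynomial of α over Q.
m_α(x) = x^2 - 68x + 227

From α - 34 = √(929), squaring gives (α - 34)^2 = 929, i.e. α^2 - 68α + 1156 = 929, so α^2 - 68α + 227 = 0. The discriminant of x^2 - 68x + 227 is (-68)^2 - 4·(227) = 4624 - 908 = 3716, and 4·(929) is not a perfect square in Q since 929 is squarefree and ≠ 1. Hence x^2 - 68x + 227 is irreducible over Q and is the minimal polynomial of α.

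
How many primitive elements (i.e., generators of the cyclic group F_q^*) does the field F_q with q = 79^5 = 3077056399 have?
There are φ(3077056398) = 946786560 primitive elements

F_q^* is cyclic of order q - 1 = 3077056398. A cyclic group of order m has exactly φ(m) generators. Here m = 3077056398 = 2 · 3 · 13 · 39449441, so the number of primitive elements is φ(3077056398) = 946786560.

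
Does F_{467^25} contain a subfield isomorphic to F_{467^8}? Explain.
No: F_{467^8} is not a subfield of F_{467^25}

F_{p^m} embeds in F_{p^n} iff m | n. Here 8 ∤ 25 (since 25 = 3·8 + 1 with remainder 1 ≠ 0), so F_{467^8} is not a subfield of F_{467^25}. Equivalently: if it were, the tower law would give 8 = [F_{467^8}:F_467] dividing [F_{467^25}:F_467] = 25, contradiction.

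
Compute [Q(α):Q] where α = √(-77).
[Q(α):Q] = 2

[Q(α):Q] equals the degree of the minimal polynomial of α. Here α^2 = -77 and x^2 + 77 is irreducible (d = -77 is squarefree, ≠ 1, hence not a square), so deg(m_α) = 2. Thus [Q(α):Q] = 2.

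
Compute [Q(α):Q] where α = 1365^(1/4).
[Q(α):Q] = 4

α is a root of x^4 - 1365. By Eisenstein's criterion at the prime p = 3 (which divides the constant term 1365 but p^2 = 9 does not, since 1365 is squarefree), x^4 - 1365 is irreducible over Q. Hence [Q(α):Q] = 4.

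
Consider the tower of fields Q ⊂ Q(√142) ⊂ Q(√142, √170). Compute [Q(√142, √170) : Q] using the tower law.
[Q(√142, √170) : Q] = 4

[Q(√142):Q] = 2 (min poly x^2 - 142, irreducible since 142 is squarefree > 1). For the top step, suppose √170 ∈ Q(√142), say √170 = c + d√142 with c, d ∈ Q. Squaring: 170 = c^2 + 142d^2 + 2cd√142. Since √142 ∉ Q this forces 2cd = 0. If d = 0 then √170 = c ∈ Q, contradicting 170 squarefree > 1. If c = 0 then 170 = 142d^2, so 142·170 = (142d)^2 is a perfect square in Q — but 142·170 = 24140 is not a perfect square (since 142 and 170 are distinct squarefree integers). Contradiction. Hence √170 ∉ Q(√142), so x^2 - 170 stays irreducible over Q(√142) and [Q(√142, √170) : Q(√142)] = 2. By the tower law, [Q(√142, √170) : Q] = 2 · 2 = 4.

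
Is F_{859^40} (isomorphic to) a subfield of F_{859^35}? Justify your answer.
No: F_{859^40} is not a subfield of F_{859^35}

F_{p^m} embeds in F_{p^n} iff m | n. Here 40 ∤ 35 (since 35 = 0·40 + 35 with remainder 35 ≠ 0), so F_{859^40} is not a subfield of F_{859^35}. Equivalently: if it were, the tower law would give 40 = [F_{859^40}:F_859] dividing [F_{859^35}:F_859] = 35, contradiction.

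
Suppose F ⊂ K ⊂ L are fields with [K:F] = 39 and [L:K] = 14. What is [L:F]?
[L:F] = 546

The tower law says that for any tower of field extensions F ⊂ K ⊂ L with finite degrees, [L:F] = [L:K] · [K:F]. Here this gives [L:F] = 14 · 39 = 546.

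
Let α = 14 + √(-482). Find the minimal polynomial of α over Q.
m_α(x) = x^2 - 28x + 678

From α - 14 = √(-482), squaring gives (α - 14)^2 = -482, i.e. α^2 - 28α + 196 = -482, so α^2 - 28α + 678 = 0. The discriminant of x^2 - 28x + 678 is (-28)^2 - 4·(678) = 784 - 2712 = -1928, and 4·(-482) is not a perfect square in Q since -482 is squarefree and ≠ 1. Hence x^2 - 28x + 678 is irreducible over Q and is the minimal polynomial of α.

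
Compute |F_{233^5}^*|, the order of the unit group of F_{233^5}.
|F_{233^5}^*| = 686719856392

F_{233^5} has 233^5 = 686719856393 elements; its multiplicative group consists of all nonzero elements, so |F_{233^5}^*| = 686719856393 - 1 = 686719856392. (It is cyclic since any finite subgroup of the multiplicative group of a field is cyclic.)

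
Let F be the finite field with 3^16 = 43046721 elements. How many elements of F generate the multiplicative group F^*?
There are φ(43046720) = 15728640 primitive elements

F_q^* is cyclic of order q - 1 = 43046720. A cyclic group of order m has exactly φ(m) generators. Here m = 43046720 = 2^6 · 5 · 17 · 41 · 193, so the number of primitive elements is φ(43046720) = 15728640.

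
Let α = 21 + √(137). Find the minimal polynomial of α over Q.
m_α(x) = x^2 - 42x + 304

From α - 21 = √(137), squaring gives (α - 21)^2 = 137, i.e. α^2 - 42α + 441 = 137, so α^2 - 42α + 304 = 0. The discriminant of x^2 - 42x + 304 is (-42)^2 - 4·(304) = 1764 - 1216 = 548, and 4·(137) is not a perfect square in Q since 137 is squarefree and ≠ 1. Hence x^2 - 42x + 304 is irreducible over Q and is the minimal polynomial of α.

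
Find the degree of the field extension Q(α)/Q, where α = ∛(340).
[Q(α):Q] = 3

The minimal polynomial of α is x^3 - 340, irreducible over Q since 340 is not a perfect cube (so x^3 - 340 has no rational root). Hence [Q(α):Q] = deg(m_α) = 3.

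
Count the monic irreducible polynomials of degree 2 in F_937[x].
There are 438516 monic irreducible polynomials of degree 2 over F_937

Each element of F_{937^2} that lies in no proper subfield is a root of exactly one monic irreducible of degree 2 over F_937, and each such polynomial has 2 distinct roots in F_{937^2}. By Möbius inversion the count is N_937(2) = (1/2) Σ_{d|2} μ(2/d) · 937^d = (1/2)(μ(2)·937^1 + μ(1)·937^2) = 877032/2 = 438516.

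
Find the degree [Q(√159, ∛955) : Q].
[Q(√159, ∛955) : Q] = 6

Let L = Q(√159, ∛955). Since Q(√159) ⊂ L and [Q(√159):Q] = 2, the tower law gives 2 | [L:Q]. Likewise Q(∛955) ⊂ L with [Q(∛955):Q] = 3 (because 955 is not a perfect cube), so 3 | [L:Q]. As gcd(2,3) = 1, [L:Q] is divisible by 6. Conversely L is generated over Q by √159 and ∛955, so [L:Q] ≤ 2·3 = 6. Therefore [Q(√159, ∛955) : Q] = 6.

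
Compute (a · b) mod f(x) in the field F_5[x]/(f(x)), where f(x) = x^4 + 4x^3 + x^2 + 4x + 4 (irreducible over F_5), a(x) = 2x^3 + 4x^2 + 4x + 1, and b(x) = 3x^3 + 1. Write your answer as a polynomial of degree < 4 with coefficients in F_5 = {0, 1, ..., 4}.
a · b ≡ 2x^3 + 4x^2 + x (mod f(x))

Multiply in F_5[x]: a(x)·b(x) = (2x^3 + 4x^2 + 4x + 1)·(3x^3 + 1) = x^6 + 2x^5 + 2x^4 + 4x^2 + 4x + 1. This has degree ≥ 4, so divide by f(x) over F_5: x^6 + 2x^5 + 2x^4 + 4x^2 + 4x + 1 = (x^2 + 3x + 4)·(x^4 + 4x^3 + x^2 + 4x + 4) + (2x^3 + 4x^2 + x). Hence a·b ≡ 2x^3 + 4x^2 + x (mod f). (F_5[x]/(f) is a field with 5^4 = 625 elements since f is irreducible of degree 4.)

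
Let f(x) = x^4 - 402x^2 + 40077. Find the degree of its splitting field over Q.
[K : Q] = 4

Solving the quadratic in x^2: x^2 = (402 ± √(402^2 - 4·40077))/2 = (402 ± √1296)/2 = (402 ± 36)/2, giving x^2 = 183 or x^2 = 219. So f(x) = (x^2 - 183)(x^2 - 219) and the roots of f are ±√183, ±√219. Hence the splitting field is K = Q(√183, √219). Since 183 and 219 are distinct squarefree integers > 1, their product 40077 is not a perfect square, so √219 ∉ Q(√183). By the tower law [K:Q] = [Q(√183,√219):Q(√183)] · [Q(√183):Q] = 2 · 2 = 4.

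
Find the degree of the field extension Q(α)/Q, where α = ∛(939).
[Q(α):Q] = 3

The minimal polynomial of α is x^3 - 939, irreducible over Q since 939 is not a perfect cube (so x^3 - 939 has no rational root). Hence [Q(α):Q] = deg(m_α) = 3.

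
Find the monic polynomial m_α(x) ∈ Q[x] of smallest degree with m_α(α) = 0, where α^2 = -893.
m_α(x) = x^2 + 893

α satisfies α^2 + 893 = 0, so x^2 + 893 annihilates α. Since d = -893 is squarefree and ≠ 1, it is not a perfect square in Q, so x^2 + 893 has no rational root and is therefore irreducible over Q (a degree-2 polynomial over a field is irreducible iff it has no root). Hence m_α(x) = x^2 + 893.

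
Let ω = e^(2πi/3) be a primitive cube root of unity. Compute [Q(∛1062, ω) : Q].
[Q(∛1062, ω) : Q] = 6

[Q(∛1062):Q] = 3 (min poly x^3 - 1062, irreducible since 1062 is not a perfect cube). [Q(ω):Q] = 2 (min poly x^2 + x + 1). Since Q(∛1062) ⊂ R and ω ∉ R, we have ω ∉ Q(∛1062), so x^2 + x + 1 remains irreducible over Q(∛1062) and [Q(∛1062, ω) : Q(∛1062)] = 2. By the tower law, [Q(∛1062, ω) : Q] = 3 · 2 = 6. (In fact Q(∛1062, ω) is the splitting field of x^3 - 1062 over Q.)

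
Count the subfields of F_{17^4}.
F_{17^4} has 3 subfields

The subfields of F_{p^n} are exactly the fields F_{p^d} for d | n (each is the fixed field of the unique index-d subgroup of Gal(F_{p^n}/F_p) ≅ Z/nZ). The divisors of n = 4 are {1, 2, 4}, giving 3 subfields: F_{17^1}, F_{17^2}, F_{17^4}.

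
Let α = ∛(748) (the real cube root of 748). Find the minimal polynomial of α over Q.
m_α(x) = x^3 - 748

α satisfies α^3 = 748, so x^3 - 748 annihilates α. By the rational root test, a rational root p/q (in lowest terms) of x^3 - 748 would satisfy p^3 = 748 q^3, forcing q = 1 and p^3 = 748; but 748 is not a perfect cube, contradiction. A monic cubic over Q with no rational root is irreducible (any nontrivial factorization would include a linear factor). Hence x^3 - 748 is the minimal polynomial of α, and in particular [Q(α):Q] = 3.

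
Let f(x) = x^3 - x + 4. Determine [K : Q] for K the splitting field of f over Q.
[K : Q] = 6

By the rational root test, any rational root of the monic integer polynomial f(x) = x^3 - x + 4 must be an integer dividing the constant term 4, i.e. one of ±{1, 2, 4}. Evaluating: f(1) = 4, f(-1) = 4, f(2) = 10, f(-2) = -2, f(4) = 64, f(-4) = -56; none is 0, so f has no rational root and is therefore irreducible over Q (a cubic with no linear factor over a field is irreducible). For an irreducible cubic, the Galois group is A_3 or S_3 according as the discriminant disc(f) = -4a^3 - 27b^2 = -4·(-1)^3 - 27·(4)^2 = -428 is or is not a square in Q. Here disc(f) = -428 is not a perfect square in Q, so the Galois group of f over Q is not contained in A_3 and must be all of S_3. The splitting field has degree |S_3| = 6 over Q, so [K : Q] = 6.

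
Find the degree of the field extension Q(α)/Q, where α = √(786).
[Q(α):Q] = 2

[Q(α):Q] equals the degree of the minimal polynomial of α. Here α^2 = 786 and x^2 - 786 is irreducible (d = 786 is squarefree, ≠ 1, hence not a square), so deg(m_α) = 2. Thus [Q(α):Q] = 2.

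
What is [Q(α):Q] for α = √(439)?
[Q(α):Q] = 2

[Q(α):Q] equals the degree of the minimal polynomial of α. Here α^2 = 439 and x^2 - 439 is irreducible (d = 439 is squarefree, ≠ 1, hence not a square), so deg(m_α) = 2. Thus [Q(α):Q] = 2.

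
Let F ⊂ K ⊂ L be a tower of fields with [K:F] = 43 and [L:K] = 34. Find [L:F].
[L:F] = 1462

The tower law says that for any tower of field extensions F ⊂ K ⊂ L with finite degrees, [L:F] = [L:K] · [K:F]. Here this gives [L:F] = 34 · 43 = 1462.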